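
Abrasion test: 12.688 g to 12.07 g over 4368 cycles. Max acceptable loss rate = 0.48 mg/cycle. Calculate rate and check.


Rate = 0.141 mg/cycle
Passes: Yes

Loss = 12.688 - 12.07 = 0.618 g
Rate = 0.618 g / 4368 cycles x 1000 = 0.141 mg/cycle
Max = 0.48 mg/cycle
Passes: Yes


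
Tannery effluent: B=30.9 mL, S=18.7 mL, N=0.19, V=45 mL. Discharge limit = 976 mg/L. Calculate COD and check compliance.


COD = 412.1 mg/L
Compliant: Yes

COD = (30.9 - 18.7) x 0.19 x 8000 / 45 = 412.1 mg/L
Limit: 976 mg/L
Compliant: Yes


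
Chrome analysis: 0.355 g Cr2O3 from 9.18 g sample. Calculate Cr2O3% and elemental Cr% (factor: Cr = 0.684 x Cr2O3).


Cr2O3% = 0.355 / 9.18 x 100 = 3.87%
Cr% = 3.87 x 0.684 = 2.65%


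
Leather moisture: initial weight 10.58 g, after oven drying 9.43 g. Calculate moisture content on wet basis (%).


Moisture = 10.58 - 9.43 = 1.15 g
MC = 1.15 / 10.58 x 100 = 10.9%


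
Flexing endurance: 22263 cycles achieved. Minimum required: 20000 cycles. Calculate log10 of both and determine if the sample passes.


log10(22263) = 4.35
log10(20000) = 4.30
Passes: Yes


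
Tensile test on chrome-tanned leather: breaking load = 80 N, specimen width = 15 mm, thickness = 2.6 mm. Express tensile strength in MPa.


2.05 MPa

Cross-section = 15 x 2.6 = 39.0 mm^2
TS = 80 / 39.0 = 2.05 MPa
(1 N/mm^2 = 1 MPa)


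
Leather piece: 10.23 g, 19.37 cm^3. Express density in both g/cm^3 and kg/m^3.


0.528 g/cm^3
528 kg/m^3

Density = 10.23 / 19.37 = 0.528 g/cm^3
Convert: 0.528 x 1000 = 528 kg/m^3


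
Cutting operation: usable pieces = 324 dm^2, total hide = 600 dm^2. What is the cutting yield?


54.0%


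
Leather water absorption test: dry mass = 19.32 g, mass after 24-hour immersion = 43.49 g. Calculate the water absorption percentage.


Water absorbed = 43.49 - 19.32 = 24.17 g
WA% = 24.17 / 19.32 x 100 = 125.1%


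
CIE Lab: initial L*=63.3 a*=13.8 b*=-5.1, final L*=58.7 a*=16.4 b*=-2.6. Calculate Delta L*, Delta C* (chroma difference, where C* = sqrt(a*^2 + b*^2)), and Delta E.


Delta L* = -4.6
Delta C* = 1.89
Delta E = 5.85

Delta L* = 58.7 - 63.3 = -4.6
C1* = sqrt((13.8)^2 + (-5.1)^2) = 14.712
C2* = sqrt((16.4)^2 + (-2.6)^2) = 16.605
Delta C* = 16.605 - 14.712 = 1.89
Delta E = sqrt((-4.6)^2 + (2.6)^2 + (2.5)^2) = 5.85


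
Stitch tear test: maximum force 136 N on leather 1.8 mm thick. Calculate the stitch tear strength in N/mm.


75.6 N/mm

Stitch tear strength = force / thickness
STS = 136 / 1.8 = 75.6 N/mm


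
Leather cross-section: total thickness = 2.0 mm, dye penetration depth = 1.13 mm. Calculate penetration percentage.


56.5%

Penetration% = 1.13 / 2.0 x 100
Penetration = 56.5%


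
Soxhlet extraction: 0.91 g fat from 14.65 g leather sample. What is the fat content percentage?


6.2%

Fat content = 0.91 / 14.65 x 100
Fat = 6.2%


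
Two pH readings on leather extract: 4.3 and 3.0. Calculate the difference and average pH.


Difference = |4.3 - 3.0| = 1.3
Average = (4.3 + 3.0) / 2 = 3.65


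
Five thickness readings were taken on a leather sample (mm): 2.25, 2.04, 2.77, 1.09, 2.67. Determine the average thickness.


Sum = 2.25 + 2.04 + 2.77 + 1.09 + 2.67 = 10.82
Average = 10.82 / 5 = 2.16 mm


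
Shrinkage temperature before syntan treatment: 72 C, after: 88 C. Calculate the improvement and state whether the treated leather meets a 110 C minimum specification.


Improvement = 16 C
Meets 110 C spec: No


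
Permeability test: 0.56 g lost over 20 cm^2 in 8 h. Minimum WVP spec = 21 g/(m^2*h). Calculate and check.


WVP = 35.00 g/(m^2*h)
Meets specification: Yes


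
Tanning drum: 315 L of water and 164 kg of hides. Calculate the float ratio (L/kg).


Float ratio = water / hide weight
Ratio = 315 / 164 = 1.9


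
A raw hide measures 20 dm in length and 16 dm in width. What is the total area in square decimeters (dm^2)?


320 dm^2

Area = length x width
Area = 20 x 16 = 320 dm^2


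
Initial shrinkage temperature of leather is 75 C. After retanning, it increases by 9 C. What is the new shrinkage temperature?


New Ts = 75 + 9 = 84 C


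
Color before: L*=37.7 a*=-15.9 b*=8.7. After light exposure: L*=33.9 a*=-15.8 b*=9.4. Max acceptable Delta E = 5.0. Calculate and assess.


dL = -3.8, da = 0.1, db = 0.7
dE = sqrt((-3.8)^2 + (0.1)^2 + (0.7)^2) = 3.87
Max = 5.0
Passes: Yes


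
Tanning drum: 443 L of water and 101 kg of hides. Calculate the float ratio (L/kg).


4.4


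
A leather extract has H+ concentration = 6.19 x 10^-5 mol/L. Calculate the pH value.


pH = 4.21


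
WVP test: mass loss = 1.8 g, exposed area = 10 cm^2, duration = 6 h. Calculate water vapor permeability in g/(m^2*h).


WVP = mass_loss / (area x time) x 10000
WVP = 1.8 / (10 x 6) x 10000
WVP = 1.8 / 60 x 10000 = 300.00 g/(m^2*h)


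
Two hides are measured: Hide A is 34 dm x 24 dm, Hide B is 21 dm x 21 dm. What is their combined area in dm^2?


Hide A area = 34 x 24 = 816 dm^2
Hide B area = 21 x 21 = 441 dm^2
Total = 816 + 441 = 1257 dm^2


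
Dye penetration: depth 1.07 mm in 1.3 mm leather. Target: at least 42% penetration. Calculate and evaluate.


Penetration = 1.07 / 1.3 x 100 = 82.3%
Target: 42%
Meets target: Yes


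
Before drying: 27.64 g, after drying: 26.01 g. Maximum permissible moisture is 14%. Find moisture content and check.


MC = (27.64 - 26.01) / 27.64 x 100 = 5.9%
Maximum: 14%
Acceptable: Yes


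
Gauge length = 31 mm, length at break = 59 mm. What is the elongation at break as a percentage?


Extension = 59 - 31 = 28 mm
Elongation = 28 / 31 x 100 = 90.3%


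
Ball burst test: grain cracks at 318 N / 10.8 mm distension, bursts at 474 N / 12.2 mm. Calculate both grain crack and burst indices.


Crack index = 318 / 10.8 = 29.4 N/mm
Burst index = 474 / 12.2 = 38.9 N/mm


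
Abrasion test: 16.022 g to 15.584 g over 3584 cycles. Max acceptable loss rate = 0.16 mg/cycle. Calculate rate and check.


Loss = 16.022 - 15.584 = 0.438 g
Rate = 0.438 g / 3584 cycles x 1000 = 0.122 mg/cycle
Max = 0.16 mg/cycle
Passes: Yes


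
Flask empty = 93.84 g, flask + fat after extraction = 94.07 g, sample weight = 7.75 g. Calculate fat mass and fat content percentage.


Fat mass = 0.23 g
Fat content = 3.0%


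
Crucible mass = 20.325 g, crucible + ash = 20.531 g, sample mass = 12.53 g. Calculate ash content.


Ash mass = 20.531 - 20.325 = 0.206 g
Ash% = 0.206 / 12.53 x 100 = 1.64%


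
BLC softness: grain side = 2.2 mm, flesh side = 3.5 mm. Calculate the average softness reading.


2.85 mm

Average = (2.2 + 3.5) / 2
Average = 2.85 mm


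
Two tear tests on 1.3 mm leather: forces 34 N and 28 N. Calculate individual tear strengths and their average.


Tear 1 = 26.2 N/mm
Tear 2 = 21.5 N/mm
Average = 23.9 N/mm

Tear 1 = 34 / 1.3 = 26.2 N/mm
Tear 2 = 28 / 1.3 = 21.5 N/mm
Average = (26.2 + 21.5) / 2 = 23.9 N/mm


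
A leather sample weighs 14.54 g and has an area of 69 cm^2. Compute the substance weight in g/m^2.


Substance weight = mass / area x 10000
SW = 14.54 / 69 x 10000
SW = 2107.2 g/m^2


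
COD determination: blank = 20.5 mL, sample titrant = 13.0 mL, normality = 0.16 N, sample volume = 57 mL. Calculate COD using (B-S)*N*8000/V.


COD = (20.5 - 13.0) x 0.16 x 8000 / 57
COD = 7.5 x 0.16 x 8000 / 57
COD = 168.4 mg/L


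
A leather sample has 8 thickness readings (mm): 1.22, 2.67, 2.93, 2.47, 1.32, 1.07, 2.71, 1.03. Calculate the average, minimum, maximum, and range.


Sum = 15.42
Average = 15.42 / 8 = 1.93 mm
Minimum = 1.03 mm
Maximum = 2.93 mm
Range = 2.93 - 1.03 = 1.90 mm


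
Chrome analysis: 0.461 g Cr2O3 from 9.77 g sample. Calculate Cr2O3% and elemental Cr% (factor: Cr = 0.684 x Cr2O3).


Cr2O3 = 4.72%
Cr = 3.23%

Cr2O3% = 0.461 / 9.77 x 100 = 4.72%
Cr% = 4.72 x 0.684 = 3.23%


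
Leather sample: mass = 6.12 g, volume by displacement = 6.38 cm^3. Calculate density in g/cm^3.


Density = mass / volume
Density = 6.12 / 6.38 = 0.959 g/cm^3


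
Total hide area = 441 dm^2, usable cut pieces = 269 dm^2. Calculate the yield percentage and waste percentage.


Yield = 269 / 441 x 100 = 61.0%
Waste = 441 - 269 = 172 dm^2
Waste% = 100 - 61.0 = 39.0%


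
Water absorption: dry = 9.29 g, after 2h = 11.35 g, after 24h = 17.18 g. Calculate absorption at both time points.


WA (2h) = (11.35 - 9.29) / 9.29 x 100 = 22.2%
WA (24h) = (17.18 - 9.29) / 9.29 x 100 = 84.9%


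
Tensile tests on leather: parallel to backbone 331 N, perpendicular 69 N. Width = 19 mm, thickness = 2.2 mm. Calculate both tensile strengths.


Parallel = 7.92 N/mm^2
Perpendicular = 1.65 N/mm^2

Area = 19 x 2.2 = 41.8 mm^2
TS (parallel) = 331 / 41.8 = 7.92 N/mm^2
TS (perpendicular) = 69 / 41.8 = 1.65 N/mm^2


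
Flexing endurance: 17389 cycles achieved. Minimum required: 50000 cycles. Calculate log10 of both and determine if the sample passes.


log10(17389) = 4.24
log10(50000) = 4.70
Passes: No


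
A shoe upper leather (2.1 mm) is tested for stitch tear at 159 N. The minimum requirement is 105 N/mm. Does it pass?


STS = 75.7 N/mm
Passes: No

STS = 159 / 2.1 = 75.7 N/mm
Minimum required: 105 N/mm
Passes: No


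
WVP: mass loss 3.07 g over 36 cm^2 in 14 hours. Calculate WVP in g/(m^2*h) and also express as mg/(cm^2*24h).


WVP = 60.91 g/(m^2*h)
Daily rate = 146.19 mg/(cm^2*24h)

WVP = 3.07 / (36 x 14) x 10000 = 60.91 g/(m^2*h)
Mass loss in mg = 3.07 x 1000 = 3070 mg
Per cm^2 per 24h in mg: 3070 x 24 / (36 x 14) = 73680 / 504 = 146.19 mg/(cm^2*24h)


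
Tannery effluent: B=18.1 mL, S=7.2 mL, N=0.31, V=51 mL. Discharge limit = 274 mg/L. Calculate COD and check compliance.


COD = 530.0 mg/L
Compliant: No

COD = (18.1 - 7.2) x 0.31 x 8000 / 51 = 530.0 mg/L
Limit: 274 mg/L
Compliant: No


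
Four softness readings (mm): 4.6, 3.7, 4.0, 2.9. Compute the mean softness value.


Sum = 4.6 + 3.7 + 4.0 + 2.9
Mean = 15.2 / 4 = 3.80 mm


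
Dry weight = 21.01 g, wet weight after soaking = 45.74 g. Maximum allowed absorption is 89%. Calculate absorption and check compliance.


WA = (45.74 - 21.01) / 21.01 x 100 = 117.7%
Maximum allowed: 89%
Compliant: No


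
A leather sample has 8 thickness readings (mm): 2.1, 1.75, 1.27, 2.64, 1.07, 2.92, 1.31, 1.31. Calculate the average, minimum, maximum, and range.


Sum = 14.37
Average = 14.37 / 8 = 1.80 mm
Minimum = 1.07 mm
Maximum = 2.92 mm
Range = 2.92 - 1.07 = 1.85 mm


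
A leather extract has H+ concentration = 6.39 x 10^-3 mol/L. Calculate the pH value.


pH = -log10[H+]
pH = -log10(6.39 x 10^-3) = 2.19


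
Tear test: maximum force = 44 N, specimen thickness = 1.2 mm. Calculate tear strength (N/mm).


Tear strength = force / thickness
Tear = 44 / 1.2 = 36.7 N/mm


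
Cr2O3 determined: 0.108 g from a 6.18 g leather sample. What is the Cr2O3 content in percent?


Cr2O3% = 0.108 / 6.18 x 100
Cr2O3% = 1.75%


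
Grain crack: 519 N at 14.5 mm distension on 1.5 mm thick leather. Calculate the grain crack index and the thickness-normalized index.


Crack index = 35.8 N/mm
Normalized index = 23.9 N/mm per mm

Crack index = 519 / 14.5 = 35.8 N/mm
Normalized = 35.8 / 1.5 = 23.9 N/mm per mm


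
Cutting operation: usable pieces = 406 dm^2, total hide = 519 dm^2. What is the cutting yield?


Yield = usable / total x 100
Yield = 406 / 519 x 100 = 78.2%


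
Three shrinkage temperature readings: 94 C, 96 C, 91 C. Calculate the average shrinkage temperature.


93.7 C


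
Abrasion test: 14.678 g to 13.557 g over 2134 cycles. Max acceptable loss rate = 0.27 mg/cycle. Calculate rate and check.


Loss = 14.678 - 13.557 = 1.121 g
Rate = 1.121 g / 2134 cycles x 1000 = 0.525 mg/cycle
Max = 0.27 mg/cycle
Passes: No


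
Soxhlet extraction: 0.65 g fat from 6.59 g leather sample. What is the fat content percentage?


9.9%

Fat content = 0.65 / 6.59 x 100
Fat = 9.9%


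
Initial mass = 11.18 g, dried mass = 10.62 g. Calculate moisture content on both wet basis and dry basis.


Moisture lost = 11.18 - 10.62 = 0.56 g
Wet basis MC = 0.56 / 11.18 x 100 = 5.0%
Dry basis MC = 0.56 / 10.62 x 100 = 5.3%


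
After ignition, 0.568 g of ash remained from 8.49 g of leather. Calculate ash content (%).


6.69%

Ash% = 0.568 / 8.49 x 100
Ash% = 6.69%


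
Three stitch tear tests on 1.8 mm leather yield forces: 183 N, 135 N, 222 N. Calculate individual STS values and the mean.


STS1 = 101.7 N/mm
STS2 = 75.0 N/mm
STS3 = 123.3 N/mm
Mean = 100.0 N/mm

STS1 = 183 / 1.8 = 101.7 N/mm
STS2 = 135 / 1.8 = 75.0 N/mm
STS3 = 222 / 1.8 = 123.3 N/mm
Mean = (101.7 + 75.0 + 123.3) / 3 = 100.0 N/mm


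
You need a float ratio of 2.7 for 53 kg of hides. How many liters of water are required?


Water = hide weight x target ratio
Water = 53 x 2.7 = 143.1 L


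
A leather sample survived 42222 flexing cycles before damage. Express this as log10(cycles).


4.63

log10(42222) = 4.63


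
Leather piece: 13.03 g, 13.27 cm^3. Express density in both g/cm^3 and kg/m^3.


Density = 13.03 / 13.27 = 0.982 g/cm^3
Convert: 0.982 x 1000 = 982 kg/m^3


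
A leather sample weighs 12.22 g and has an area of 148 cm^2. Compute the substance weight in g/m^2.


Substance weight = mass / area x 10000
SW = 12.22 / 148 x 10000
SW = 825.7 g/m^2


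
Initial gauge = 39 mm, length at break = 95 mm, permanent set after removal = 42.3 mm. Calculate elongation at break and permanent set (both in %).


Elongation at break = 143.6%
Permanent set = 8.5%


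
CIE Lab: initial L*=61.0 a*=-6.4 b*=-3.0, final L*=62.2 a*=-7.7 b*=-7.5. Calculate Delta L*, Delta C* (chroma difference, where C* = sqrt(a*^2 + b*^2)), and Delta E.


Delta L* = 1.2
Delta C* = 3.68
Delta E = 4.84

Delta L* = 62.2 - 61.0 = 1.2
C1* = sqrt((-6.4)^2 + (-3.0)^2) = 7.068
C2* = sqrt((-7.7)^2 + (-7.5)^2) = 10.749
Delta C* = 10.749 - 7.068 = 3.68
Delta E = sqrt((1.2)^2 + (-1.3)^2 + (-4.5)^2) = 4.84


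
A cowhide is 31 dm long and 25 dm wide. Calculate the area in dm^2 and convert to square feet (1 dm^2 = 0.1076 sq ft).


775 dm^2
83.39 sq ft


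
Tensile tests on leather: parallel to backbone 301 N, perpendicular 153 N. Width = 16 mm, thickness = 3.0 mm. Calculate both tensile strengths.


Area = 16 x 3.0 = 48.0 mm^2
TS (parallel) = 301 / 48.0 = 6.27 N/mm^2
TS (perpendicular) = 153 / 48.0 = 3.19 N/mm^2


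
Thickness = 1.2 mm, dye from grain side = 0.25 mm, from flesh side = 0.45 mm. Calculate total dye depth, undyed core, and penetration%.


Total dyed = 0.25 + 0.45 = 0.70 mm
Undyed core = 1.2 - 0.70 = 0.50 mm
Penetration = 0.70 / 1.2 x 100 = 58.3%


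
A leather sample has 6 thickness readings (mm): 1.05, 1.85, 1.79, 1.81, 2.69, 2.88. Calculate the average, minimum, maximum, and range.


Average = 2.01 mm
Min = 1.05 mm
Max = 2.88 mm
Range = 1.83 mm

Sum = 12.07
Average = 12.07 / 6 = 2.01 mm
Minimum = 1.05 mm
Maximum = 2.88 mm
Range = 2.88 - 1.05 = 1.83 mm


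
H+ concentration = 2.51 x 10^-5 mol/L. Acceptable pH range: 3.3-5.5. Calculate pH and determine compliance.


pH = -log10(2.51 x 10^-5) = 4.60
Range: 3.3 to 5.5
Compliant: Yes


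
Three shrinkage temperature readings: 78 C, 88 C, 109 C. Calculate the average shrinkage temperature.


91.7 C

Average = (78 + 88 + 109) / 3
Average = 275 / 3 = 91.7 C


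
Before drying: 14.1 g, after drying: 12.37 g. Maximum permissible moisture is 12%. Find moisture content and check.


Moisture content = 12.3%
Acceptable: No


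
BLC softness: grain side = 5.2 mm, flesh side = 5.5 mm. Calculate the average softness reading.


Average = (5.2 + 5.5) / 2
Average = 5.35 mm


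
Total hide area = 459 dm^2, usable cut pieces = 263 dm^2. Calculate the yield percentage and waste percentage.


Yield = 57.3%
Waste = 42.7%


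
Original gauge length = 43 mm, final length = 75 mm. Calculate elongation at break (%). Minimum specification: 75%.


Extension = 75 - 43 = 32 mm
Elongation = 32 / 43 x 100 = 74.4%
Minimum required: 75%
Meets specification: No


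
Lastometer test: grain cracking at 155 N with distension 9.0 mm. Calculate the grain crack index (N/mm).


17.2 N/mm

Grain crack index = force / distension
Index = 155 / 9.0 = 17.2 N/mm


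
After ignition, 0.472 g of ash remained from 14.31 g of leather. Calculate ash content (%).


Ash% = 0.472 / 14.31 x 100
Ash% = 3.30%


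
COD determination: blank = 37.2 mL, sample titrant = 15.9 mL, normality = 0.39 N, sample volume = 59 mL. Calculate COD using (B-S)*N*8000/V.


1126.4 mg/L

COD = (37.2 - 15.9) x 0.39 x 8000 / 59
COD = 21.3 x 0.39 x 8000 / 59
COD = 1126.4 mg/L


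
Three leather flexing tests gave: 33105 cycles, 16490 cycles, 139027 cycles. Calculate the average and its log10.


Average = 62874 cycles
log10 = 4.80

Average = (33105 + 16490 + 139027) / 3 = 62874 cycles
log10(62874) = 4.80


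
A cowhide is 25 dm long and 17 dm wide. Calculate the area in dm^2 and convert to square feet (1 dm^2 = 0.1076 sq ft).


425 dm^2
45.73 sq ft


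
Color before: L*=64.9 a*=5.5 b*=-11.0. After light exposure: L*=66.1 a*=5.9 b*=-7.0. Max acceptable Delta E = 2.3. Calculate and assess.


Delta E = 4.20
Passes: No

dL = 1.2, da = 0.4, db = 4.0
dE = sqrt((1.2)^2 + (0.4)^2 + (4.0)^2) = 4.20
Max = 2.3
Passes: No


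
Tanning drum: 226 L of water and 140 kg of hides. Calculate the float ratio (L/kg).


Float ratio = water / hide weight
Ratio = 226 / 140 = 1.6


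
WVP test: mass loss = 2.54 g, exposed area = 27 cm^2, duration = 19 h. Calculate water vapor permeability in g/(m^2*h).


49.51 g/(m^2*h)

WVP = mass_loss / (area x time) x 10000
WVP = 2.54 / (27 x 19) x 10000
WVP = 2.54 / 513 x 10000 = 49.51 g/(m^2*h)


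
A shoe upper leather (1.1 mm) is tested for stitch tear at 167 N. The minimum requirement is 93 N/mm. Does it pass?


STS = 167 / 1.1 = 151.8 N/mm
Minimum required: 93 N/mm
Passes: Yes


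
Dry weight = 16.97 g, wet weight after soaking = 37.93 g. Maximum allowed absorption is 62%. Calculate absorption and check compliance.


WA = (37.93 - 16.97) / 16.97 x 100 = 123.5%
Maximum allowed: 62%
Compliant: No


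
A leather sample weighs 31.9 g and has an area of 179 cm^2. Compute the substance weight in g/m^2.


1782.1 g/m^2

Substance weight = mass / area x 10000
SW = 31.9 / 179 x 10000
SW = 1782.1 g/m^2


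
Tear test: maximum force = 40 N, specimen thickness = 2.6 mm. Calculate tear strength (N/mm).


15.4 N/mm

Tear strength = force / thickness
Tear = 40 / 2.6 = 15.4 N/mm


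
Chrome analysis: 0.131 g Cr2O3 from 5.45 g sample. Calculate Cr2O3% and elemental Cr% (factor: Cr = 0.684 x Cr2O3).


Cr2O3% = 0.131 / 5.45 x 100 = 2.40%
Cr% = 2.40 x 0.684 = 1.64%


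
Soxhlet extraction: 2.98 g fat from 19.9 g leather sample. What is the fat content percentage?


Fat content = 2.98 / 19.9 x 100
Fat = 15.0%


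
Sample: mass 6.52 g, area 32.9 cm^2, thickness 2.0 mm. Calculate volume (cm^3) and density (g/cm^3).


Thickness in cm = 2.0 / 10 = 0.20 cm
Volume = 32.9 x 0.20 = 6.580 cm^3
Density = 6.52 / 6.580 = 0.991 g/cm^3


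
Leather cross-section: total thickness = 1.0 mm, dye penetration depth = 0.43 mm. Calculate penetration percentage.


Penetration% = 0.43 / 1.0 x 100
Penetration = 43.0%


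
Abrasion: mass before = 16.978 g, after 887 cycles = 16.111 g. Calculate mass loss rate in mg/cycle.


Mass loss = 16.978 - 16.111 = 0.867 g
Rate = 0.867 / 887 x 1000 = 0.977 mg/cycle


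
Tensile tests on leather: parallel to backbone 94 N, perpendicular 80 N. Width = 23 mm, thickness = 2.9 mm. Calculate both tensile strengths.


Area = 23 x 2.9 = 66.7 mm^2
TS (parallel) = 94 / 66.7 = 1.41 N/mm^2
TS (perpendicular) = 80 / 66.7 = 1.20 N/mm^2


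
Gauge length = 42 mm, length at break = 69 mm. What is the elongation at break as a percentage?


64.3%


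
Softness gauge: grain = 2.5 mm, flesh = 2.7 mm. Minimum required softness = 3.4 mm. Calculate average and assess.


Average = (2.5 + 2.7) / 2 = 2.60 mm
Minimum = 3.4 mm
Meets requirement: No


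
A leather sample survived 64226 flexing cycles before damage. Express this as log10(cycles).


log10(64226) = 4.81


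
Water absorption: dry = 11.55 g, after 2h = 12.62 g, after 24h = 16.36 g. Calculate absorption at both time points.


2h absorption = 9.3%
24h absorption = 41.6%

WA (2h) = (12.62 - 11.55) / 11.55 x 100 = 9.3%
WA (24h) = (16.36 - 11.55) / 11.55 x 100 = 41.6%


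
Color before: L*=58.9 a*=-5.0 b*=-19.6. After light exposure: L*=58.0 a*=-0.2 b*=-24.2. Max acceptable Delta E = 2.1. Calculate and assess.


dL = -0.9, da = 4.8, db = -4.6
dE = sqrt((-0.9)^2 + (4.8)^2 + (-4.6)^2) = 6.71
Max = 2.1
Passes: No


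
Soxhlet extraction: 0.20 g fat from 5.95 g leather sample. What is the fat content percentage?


3.4%

Fat content = 0.20 / 5.95 x 100
Fat = 3.4%


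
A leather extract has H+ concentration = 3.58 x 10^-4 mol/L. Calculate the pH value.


pH = -log10[H+]
pH = -log10(3.58 x 10^-4) = 3.45


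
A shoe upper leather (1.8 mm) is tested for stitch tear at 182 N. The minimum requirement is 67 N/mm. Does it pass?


STS = 101.1 N/mm
Passes: Yes

STS = 182 / 1.8 = 101.1 N/mm
Minimum required: 67 N/mm
Passes: Yes


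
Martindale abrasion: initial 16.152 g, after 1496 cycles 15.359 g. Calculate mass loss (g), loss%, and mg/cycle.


Mass loss = 0.793 g
Loss = 4.91%
Rate = 0.530 mg/cycle

Loss = 16.152 - 15.359 = 0.793 g
Loss% = 0.793 / 16.152 x 100 = 4.91%
Rate = 0.793 / 1496 x 1000 = 0.530 mg/cycle


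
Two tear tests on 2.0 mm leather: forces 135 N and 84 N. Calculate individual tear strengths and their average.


Tear 1 = 135 / 2.0 = 67.5 N/mm
Tear 2 = 84 / 2.0 = 42.0 N/mm
Average = (67.5 + 42.0) / 2 = 54.8 N/mm


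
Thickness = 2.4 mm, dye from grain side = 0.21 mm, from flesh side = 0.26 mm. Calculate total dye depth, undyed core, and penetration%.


Total dyed = 0.47 mm
Undyed core = 1.93 mm
Penetration = 19.6%


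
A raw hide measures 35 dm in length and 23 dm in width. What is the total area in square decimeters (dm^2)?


Area = length x width
Area = 35 x 23 = 805 dm^2


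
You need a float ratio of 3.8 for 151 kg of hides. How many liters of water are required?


573.8 L


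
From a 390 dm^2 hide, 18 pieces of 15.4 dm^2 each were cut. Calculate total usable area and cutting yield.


Total usable = 18 x 15.4 = 277.2 dm^2
Yield = 277.2 / 390 x 100 = 71.1%


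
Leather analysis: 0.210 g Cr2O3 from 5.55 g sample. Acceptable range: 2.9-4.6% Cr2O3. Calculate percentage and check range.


Cr2O3% = 0.210 / 5.55 x 100 = 3.78%
Acceptable range: 2.9 to 4.6%
Within range: Yes


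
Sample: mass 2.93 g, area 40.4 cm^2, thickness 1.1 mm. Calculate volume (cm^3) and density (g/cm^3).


Thickness in cm = 1.1 / 10 = 0.11 cm
Volume = 40.4 x 0.11 = 4.444 cm^3
Density = 2.93 / 4.444 = 0.659 g/cm^3


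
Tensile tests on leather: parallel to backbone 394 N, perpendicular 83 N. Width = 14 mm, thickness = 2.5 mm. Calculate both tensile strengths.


Parallel = 11.26 N/mm^2
Perpendicular = 2.37 N/mm^2

Area = 14 x 2.5 = 35.0 mm^2
TS (parallel) = 394 / 35.0 = 11.26 N/mm^2
TS (perpendicular) = 83 / 35.0 = 2.37 N/mm^2


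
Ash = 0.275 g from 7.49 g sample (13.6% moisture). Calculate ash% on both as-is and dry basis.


As-is ash = 3.67%
Dry-basis ash = 4.25%


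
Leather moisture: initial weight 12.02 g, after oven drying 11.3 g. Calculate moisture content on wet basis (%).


Moisture = 12.02 - 11.3 = 0.72 g
MC = 0.72 / 12.02 x 100 = 6.0%


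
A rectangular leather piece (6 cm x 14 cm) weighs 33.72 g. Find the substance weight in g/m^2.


4014.3 g/m^2

Area = 6 x 14 = 84 cm^2
SW = 33.72 / 84 x 10000 = 4014.3 g/m^2


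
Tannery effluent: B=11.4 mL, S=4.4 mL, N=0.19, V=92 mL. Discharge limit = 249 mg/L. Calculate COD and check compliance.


COD = (11.4 - 4.4) x 0.19 x 8000 / 92 = 115.7 mg/L
Limit: 249 mg/L
Compliant: Yes


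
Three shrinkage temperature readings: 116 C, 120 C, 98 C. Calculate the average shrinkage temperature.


Average = (116 + 120 + 98) / 3
Average = 334 / 3 = 111.3 C


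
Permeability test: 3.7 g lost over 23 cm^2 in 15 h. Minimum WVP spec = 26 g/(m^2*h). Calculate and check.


WVP = 107.25 g/(m^2*h)
Meets specification: Yes

WVP = 3.7 / (23 x 15) x 10000 = 107.25 g/(m^2*h)
Minimum: 26 g/(m^2*h)
Meets spec: Yes


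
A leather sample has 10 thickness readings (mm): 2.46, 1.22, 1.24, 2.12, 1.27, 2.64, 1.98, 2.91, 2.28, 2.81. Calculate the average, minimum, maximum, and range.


Sum = 20.93
Average = 20.93 / 10 = 2.09 mm
Minimum = 1.22 mm
Maximum = 2.91 mm
Range = 2.91 - 1.22 = 1.69 mm


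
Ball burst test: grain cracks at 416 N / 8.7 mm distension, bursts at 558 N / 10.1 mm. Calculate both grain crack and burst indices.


Crack index = 416 / 8.7 = 47.8 N/mm
Burst index = 558 / 10.1 = 55.2 N/mm


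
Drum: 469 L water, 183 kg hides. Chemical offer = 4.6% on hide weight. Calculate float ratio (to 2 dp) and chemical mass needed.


Float ratio = 469 / 183 = 2.56
Chemical = 183 x 4.6 / 100 = 8.418 kg


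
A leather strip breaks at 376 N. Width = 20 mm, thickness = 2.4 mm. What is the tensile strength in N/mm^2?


Cross-sectional area = 20 x 2.4 = 48.0 mm^2
Tensile strength = 376 / 48.0 = 7.83 N/mm^2


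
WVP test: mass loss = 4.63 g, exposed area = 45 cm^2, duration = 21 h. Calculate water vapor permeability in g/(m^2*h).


WVP = mass_loss / (area x time) x 10000
WVP = 4.63 / (45 x 21) x 10000
WVP = 4.63 / 945 x 10000 = 48.99 g/(m^2*h)


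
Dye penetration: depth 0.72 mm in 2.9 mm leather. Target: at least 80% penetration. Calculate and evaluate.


Penetration = 24.8%
Meets target: No


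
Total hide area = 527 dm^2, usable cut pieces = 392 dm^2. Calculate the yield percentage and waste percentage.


Yield = 392 / 527 x 100 = 74.4%
Waste = 527 - 392 = 135 dm^2
Waste% = 100 - 74.4 = 25.6%


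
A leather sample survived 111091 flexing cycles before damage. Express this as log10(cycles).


5.05

log10(111091) = 5.05


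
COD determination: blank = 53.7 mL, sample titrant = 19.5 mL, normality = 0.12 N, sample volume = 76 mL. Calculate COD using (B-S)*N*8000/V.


432.0 mg/L


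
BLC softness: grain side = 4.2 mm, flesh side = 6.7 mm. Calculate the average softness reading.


Average = (4.2 + 6.7) / 2
Average = 5.45 mm


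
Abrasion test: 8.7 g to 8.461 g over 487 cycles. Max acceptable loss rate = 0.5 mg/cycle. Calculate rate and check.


Rate = 0.491 mg/cycle
Passes: Yes

Loss = 8.7 - 8.461 = 0.239 g
Rate = 0.239 g / 487 cycles x 1000 = 0.491 mg/cycle
Max = 0.5 mg/cycle
Passes: Yes


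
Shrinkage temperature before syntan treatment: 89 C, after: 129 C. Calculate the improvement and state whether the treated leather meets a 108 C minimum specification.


Improvement = 40 C
Meets 108 C spec: Yes

Improvement = 129 - 89 = 40 C
Spec check: 129 C >= 108 C? Yes


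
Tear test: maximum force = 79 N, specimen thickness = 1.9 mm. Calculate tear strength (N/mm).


Tear strength = force / thickness
Tear = 79 / 1.9 = 41.6 N/mm


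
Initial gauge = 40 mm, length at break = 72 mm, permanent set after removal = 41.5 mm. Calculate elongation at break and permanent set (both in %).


Elongation at break = 80.0%
Permanent set = 3.8%


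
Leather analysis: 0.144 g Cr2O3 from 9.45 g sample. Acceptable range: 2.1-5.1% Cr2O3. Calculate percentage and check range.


Cr2O3% = 0.144 / 9.45 x 100 = 1.52%
Acceptable range: 2.1 to 5.1%
Within range: No


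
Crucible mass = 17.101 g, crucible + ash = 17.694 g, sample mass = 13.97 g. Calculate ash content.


Ash mass = 17.694 - 17.101 = 0.593 g
Ash% = 0.593 / 13.97 x 100 = 4.24%


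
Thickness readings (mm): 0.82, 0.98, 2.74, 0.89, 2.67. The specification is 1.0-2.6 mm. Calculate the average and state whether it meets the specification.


Sum = 8.10
Average = 8.10 / 5 = 1.62 mm
Specification range: 1.0 to 2.6 mm
Within spec: Yes


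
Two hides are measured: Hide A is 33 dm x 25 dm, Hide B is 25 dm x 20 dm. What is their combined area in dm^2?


Hide A area = 33 x 25 = 825 dm^2
Hide B area = 25 x 20 = 500 dm^2
Total = 825 + 500 = 1325 dm^2


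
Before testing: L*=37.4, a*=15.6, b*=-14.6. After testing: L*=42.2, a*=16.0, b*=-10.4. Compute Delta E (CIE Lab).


dL = 42.2 - 37.4 = 4.8
da = 16.0 - 15.6 = 0.4
db = -10.4 - (-14.6) = 4.2
dE = sqrt((4.8)^2 + (0.4)^2 + (4.2)^2) = 6.39


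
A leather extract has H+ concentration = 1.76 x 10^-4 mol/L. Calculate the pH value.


pH = 3.75


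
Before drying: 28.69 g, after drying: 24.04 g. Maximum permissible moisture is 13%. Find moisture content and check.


Moisture content = 16.2%
Acceptable: No

MC = (28.69 - 24.04) / 28.69 x 100 = 16.2%
Maximum: 13%
Acceptable: No


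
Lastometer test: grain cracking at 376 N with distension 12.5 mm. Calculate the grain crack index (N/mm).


30.1 N/mm


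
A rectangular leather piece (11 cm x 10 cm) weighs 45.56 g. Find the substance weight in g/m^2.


4141.8 g/m^2

Area = 11 x 10 = 110 cm^2
SW = 45.56 / 110 x 10000 = 4141.8 g/m^2


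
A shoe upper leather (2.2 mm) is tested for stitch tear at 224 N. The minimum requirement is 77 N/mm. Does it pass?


STS = 101.8 N/mm
Passes: Yes


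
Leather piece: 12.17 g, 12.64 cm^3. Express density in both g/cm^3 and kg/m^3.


0.963 g/cm^3
963 kg/m^3


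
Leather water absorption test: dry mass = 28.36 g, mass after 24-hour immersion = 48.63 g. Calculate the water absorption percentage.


Water absorbed = 48.63 - 28.36 = 20.27 g
WA% = 20.27 / 28.36 x 100 = 71.5%


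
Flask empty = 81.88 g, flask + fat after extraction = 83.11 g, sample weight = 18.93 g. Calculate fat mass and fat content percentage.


Fat mass = 83.11 - 81.88 = 1.23 g
Fat% = 1.23 / 18.93 x 100 = 6.5%


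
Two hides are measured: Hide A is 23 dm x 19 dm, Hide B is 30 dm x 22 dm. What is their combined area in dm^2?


Hide A area = 23 x 19 = 437 dm^2
Hide B area = 30 x 22 = 660 dm^2
Total = 437 + 660 = 1097 dm^2


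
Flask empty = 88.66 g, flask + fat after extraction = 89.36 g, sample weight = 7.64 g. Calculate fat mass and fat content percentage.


Fat mass = 89.36 - 88.66 = 0.70 g
Fat% = 0.70 / 7.64 x 100 = 9.2%


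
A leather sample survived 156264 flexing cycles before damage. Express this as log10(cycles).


log10(156264) = 5.19


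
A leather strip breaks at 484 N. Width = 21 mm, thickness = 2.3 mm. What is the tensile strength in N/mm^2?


10.02 N/mm^2

Cross-sectional area = 21 x 2.3 = 48.3 mm^2
Tensile strength = 484 / 48.3 = 10.02 N/mm^2


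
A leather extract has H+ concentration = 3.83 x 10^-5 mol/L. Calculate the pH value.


pH = 4.42


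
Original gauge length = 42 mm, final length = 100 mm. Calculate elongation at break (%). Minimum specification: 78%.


Elongation = 138.1%
Meets spec: Yes

Extension = 100 - 42 = 58 mm
Elongation = 58 / 42 x 100 = 138.1%
Minimum required: 78%
Meets specification: Yes


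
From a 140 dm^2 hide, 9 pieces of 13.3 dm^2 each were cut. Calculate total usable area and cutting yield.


Usable area = 119.7 dm^2
Yield = 85.5%


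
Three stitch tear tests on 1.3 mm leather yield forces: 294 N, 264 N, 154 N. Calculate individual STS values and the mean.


STS1 = 294 / 1.3 = 226.2 N/mm
STS2 = 264 / 1.3 = 203.1 N/mm
STS3 = 154 / 1.3 = 118.5 N/mm
Mean = (226.2 + 203.1 + 118.5) / 3 = 182.6 N/mm


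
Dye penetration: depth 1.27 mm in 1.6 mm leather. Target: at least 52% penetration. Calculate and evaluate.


Penetration = 1.27 / 1.6 x 100 = 79.4%
Target: 52%
Meets target: Yes


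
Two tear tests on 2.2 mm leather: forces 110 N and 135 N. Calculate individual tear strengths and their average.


Tear 1 = 50.0 N/mm
Tear 2 = 61.4 N/mm
Average = 55.7 N/mm


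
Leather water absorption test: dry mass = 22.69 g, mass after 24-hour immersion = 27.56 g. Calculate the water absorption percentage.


Water absorbed = 27.56 - 22.69 = 4.87 g
WA% = 4.87 / 22.69 x 100 = 21.5%


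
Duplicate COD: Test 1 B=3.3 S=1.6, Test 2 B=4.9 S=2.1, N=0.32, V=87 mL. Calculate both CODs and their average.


COD1 = 50.0 mg/L
COD2 = 82.4 mg/L
Average = 66.2 mg/L

COD1 = (3.3 - 1.6) x 0.32 x 8000 / 87 = 50.0 mg/L
COD2 = (4.9 - 2.1) x 0.32 x 8000 / 87 = 82.4 mg/L
Average = (50.0 + 82.4) / 2 = 66.2 mg/L


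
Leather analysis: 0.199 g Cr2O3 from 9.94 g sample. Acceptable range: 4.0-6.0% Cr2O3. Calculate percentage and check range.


Cr2O3 = 2.00%
Within range: No

Cr2O3% = 0.199 / 9.94 x 100 = 2.00%
Acceptable range: 4.0 to 6.0%
Within range: No


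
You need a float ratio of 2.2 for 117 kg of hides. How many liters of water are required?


Water = hide weight x target ratio
Water = 117 x 2.2 = 257.4 L


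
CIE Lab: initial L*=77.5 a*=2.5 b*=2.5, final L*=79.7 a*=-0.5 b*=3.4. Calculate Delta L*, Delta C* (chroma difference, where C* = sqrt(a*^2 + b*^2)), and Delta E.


Delta L* = 2.2
Delta C* = -0.10
Delta E = 3.83


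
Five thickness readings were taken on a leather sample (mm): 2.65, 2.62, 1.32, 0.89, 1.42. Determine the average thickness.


1.78 mm


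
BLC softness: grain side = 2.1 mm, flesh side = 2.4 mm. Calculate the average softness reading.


Average = (2.1 + 2.4) / 2
Average = 2.25 mm


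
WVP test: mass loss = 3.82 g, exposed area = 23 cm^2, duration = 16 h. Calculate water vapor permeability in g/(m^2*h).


WVP = mass_loss / (area x time) x 10000
WVP = 3.82 / (23 x 16) x 10000
WVP = 3.82 / 368 x 10000 = 103.80 g/(m^2*h)


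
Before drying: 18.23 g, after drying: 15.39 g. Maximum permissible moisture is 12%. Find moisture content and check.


MC = (18.23 - 15.39) / 18.23 x 100 = 15.6%
Maximum: 12%
Acceptable: No


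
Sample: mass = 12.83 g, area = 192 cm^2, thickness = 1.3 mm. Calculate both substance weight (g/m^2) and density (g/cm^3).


SW = 12.83 / 192 x 10000 = 668.2 g/m^2
Volume = 192 x 1.3 / 10 = 24.96 cm^3
Density = 12.83 / 24.96 = 0.514 g/cm^3


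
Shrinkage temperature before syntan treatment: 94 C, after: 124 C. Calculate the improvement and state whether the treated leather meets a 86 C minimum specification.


Improvement = 30 C
Meets 86 C spec: Yes

Improvement = 124 - 94 = 30 C
Spec check: 124 C >= 86 C? Yes


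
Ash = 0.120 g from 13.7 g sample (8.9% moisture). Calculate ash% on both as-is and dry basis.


As-is ash = 0.88%
Dry-basis ash = 0.96%


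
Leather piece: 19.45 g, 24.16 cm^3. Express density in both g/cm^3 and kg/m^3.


0.805 g/cm^3
805 kg/m^3


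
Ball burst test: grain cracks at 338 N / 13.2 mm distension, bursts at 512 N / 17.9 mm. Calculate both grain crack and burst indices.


Crack index = 25.6 N/mm
Burst index = 28.6 N/mm


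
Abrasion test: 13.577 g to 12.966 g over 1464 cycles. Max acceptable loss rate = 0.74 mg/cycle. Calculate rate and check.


Rate = 0.417 mg/cycle
Passes: Yes

Loss = 13.577 - 12.966 = 0.611 g
Rate = 0.611 g / 1464 cycles x 1000 = 0.417 mg/cycle
Max = 0.74 mg/cycle
Passes: Yes


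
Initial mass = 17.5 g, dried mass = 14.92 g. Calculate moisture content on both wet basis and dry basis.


Moisture lost = 17.5 - 14.92 = 2.58 g
Wet basis MC = 2.58 / 17.5 x 100 = 14.7%
Dry basis MC = 2.58 / 14.92 x 100 = 17.3%


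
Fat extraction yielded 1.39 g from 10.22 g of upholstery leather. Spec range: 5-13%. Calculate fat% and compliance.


Fat% = 1.39 / 10.22 x 100 = 13.6%
Spec range: 5-13%
Compliant: No


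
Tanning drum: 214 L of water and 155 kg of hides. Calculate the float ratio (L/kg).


1.4

Float ratio = water / hide weight
Ratio = 214 / 155 = 1.4


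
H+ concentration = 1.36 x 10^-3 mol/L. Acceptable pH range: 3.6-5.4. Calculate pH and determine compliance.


pH = 2.87
Compliant: No


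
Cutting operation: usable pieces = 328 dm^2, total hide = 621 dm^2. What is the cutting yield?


Yield = usable / total x 100
Yield = 328 / 621 x 100 = 52.8%


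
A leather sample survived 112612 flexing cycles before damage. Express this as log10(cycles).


log10(112612) = 5.05


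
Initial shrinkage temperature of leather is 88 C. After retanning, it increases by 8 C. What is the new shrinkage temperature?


96 C

New Ts = 88 + 8 = 96 C


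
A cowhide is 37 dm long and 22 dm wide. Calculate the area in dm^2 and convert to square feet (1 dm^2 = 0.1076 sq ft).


814 dm^2
87.59 sq ft

Area = 37 x 22 = 814 dm^2
Conversion: 814 x 0.1076 = 87.59 sq ft


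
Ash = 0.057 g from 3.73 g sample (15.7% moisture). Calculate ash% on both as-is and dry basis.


As-is ash% = 0.057 / 3.73 x 100 = 1.53%
Dry mass = 3.73 x (100 - 15.7) / 100 = 3.14439 g
Dry-basis ash% = 0.057 / 3.14439 x 100 = 1.81%


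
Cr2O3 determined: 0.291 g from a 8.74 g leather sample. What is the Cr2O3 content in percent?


3.33%


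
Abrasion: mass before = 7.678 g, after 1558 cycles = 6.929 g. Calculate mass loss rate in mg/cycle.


0.481 mg/cycle


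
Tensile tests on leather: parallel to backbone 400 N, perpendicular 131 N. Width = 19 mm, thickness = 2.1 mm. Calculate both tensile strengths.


Parallel = 10.03 N/mm^2
Perpendicular = 3.28 N/mm^2

Area = 19 x 2.1 = 39.9 mm^2
TS (parallel) = 400 / 39.9 = 10.03 N/mm^2
TS (perpendicular) = 131 / 39.9 = 3.28 N/mm^2


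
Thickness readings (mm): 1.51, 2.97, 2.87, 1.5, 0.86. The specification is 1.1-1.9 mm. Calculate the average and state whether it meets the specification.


Sum = 9.71
Average = 9.71 / 5 = 1.94 mm
Specification range: 1.1 to 1.9 mm
Within spec: No


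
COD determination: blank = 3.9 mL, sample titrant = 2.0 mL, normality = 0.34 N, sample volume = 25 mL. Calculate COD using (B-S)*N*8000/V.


COD = (3.9 - 2.0) x 0.34 x 8000 / 25
COD = 1.9 x 0.34 x 8000 / 25
COD = 206.7 mg/L


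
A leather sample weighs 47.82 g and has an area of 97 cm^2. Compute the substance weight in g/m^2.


Substance weight = mass / area x 10000
SW = 47.82 / 97 x 10000
SW = 4929.9 g/m^2


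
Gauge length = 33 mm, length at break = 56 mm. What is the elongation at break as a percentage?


Extension = 56 - 33 = 23 mm
Elongation = 23 / 33 x 100 = 69.7%


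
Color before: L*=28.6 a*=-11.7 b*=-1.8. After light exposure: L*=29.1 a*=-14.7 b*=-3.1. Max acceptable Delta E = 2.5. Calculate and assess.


Delta E = 3.31
Passes: No

dL = 0.5, da = -3.0, db = -1.3
dE = sqrt((0.5)^2 + (-3.0)^2 + (-1.3)^2) = 3.31
Max = 2.5
Passes: No


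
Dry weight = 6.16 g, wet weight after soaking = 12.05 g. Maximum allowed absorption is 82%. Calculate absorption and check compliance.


Absorption = 95.6%
Compliant: No

WA = (12.05 - 6.16) / 6.16 x 100 = 95.6%
Maximum allowed: 82%
Compliant: No


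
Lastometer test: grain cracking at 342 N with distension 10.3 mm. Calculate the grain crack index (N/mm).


33.2 N/mm


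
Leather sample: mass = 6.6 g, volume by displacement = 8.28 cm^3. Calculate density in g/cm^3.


Density = mass / volume
Density = 6.6 / 8.28 = 0.797 g/cm^3


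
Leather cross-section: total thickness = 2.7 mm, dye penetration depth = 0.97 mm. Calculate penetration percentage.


35.9%


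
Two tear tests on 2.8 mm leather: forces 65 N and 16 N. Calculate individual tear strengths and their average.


Tear 1 = 23.2 N/mm
Tear 2 = 5.7 N/mm
Average = 14.5 N/mm

Tear 1 = 65 / 2.8 = 23.2 N/mm
Tear 2 = 16 / 2.8 = 5.7 N/mm
Average = (23.2 + 5.7) / 2 = 14.5 N/mm


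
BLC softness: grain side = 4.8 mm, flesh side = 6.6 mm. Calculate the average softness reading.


5.70 mm


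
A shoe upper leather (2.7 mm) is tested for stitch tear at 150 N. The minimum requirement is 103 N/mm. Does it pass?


STS = 150 / 2.7 = 55.6 N/mm
Minimum required: 103 N/mm
Passes: No


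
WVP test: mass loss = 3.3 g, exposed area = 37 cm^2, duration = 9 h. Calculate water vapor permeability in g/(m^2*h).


WVP = mass_loss / (area x time) x 10000
WVP = 3.3 / (37 x 9) x 10000
WVP = 3.3 / 333 x 10000 = 99.10 g/(m^2*h)
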